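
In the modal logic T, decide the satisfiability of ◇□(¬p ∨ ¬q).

Satisfiable

1. ◇□(¬p ∨ ¬q), w0
2. □(¬p ∨ ¬q), w1   [◇-rule on 1: fresh world w1, w0Rw1]
3. ¬p ∨ ¬q, w1   [□-rule on 2 via w1Rw1]
4. ¬q, w1   [∨-rule on 3 (branches; this branch)]
Accessibility: w0Rw0, w0Rw1, w1Rw1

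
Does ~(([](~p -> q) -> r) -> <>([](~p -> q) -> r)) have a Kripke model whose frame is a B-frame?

1. ~(([](~p -> q) -> r) -> <>([](~p -> q) -> r)), 0
2. [](~p -> q) -> r, 0
3. ~<>([](~p -> q) -> r), 0
4. ~([](~p -> q) -> r), 0
5. [](~p -> q), 0
6. ~r, 0
7. ~p -> q, 0
8. ~[](~p -> q), 0
9. q, 0
10. ~(~p -> q), 1
11. ~p, 1
12. ~q, 1
13. ~([](~p -> q) -> r), 1
14. [](~p -> q), 1
15. ~r, 1
16. ~p -> q, 1
17. q, 1
Accessibility: 0R0, 0R1, 1R0, 1R1
Branch closes: q and ~q both at 1.
All branches of the tableau close; one closing branch shown above.

Unsatisfiable (every branch closes)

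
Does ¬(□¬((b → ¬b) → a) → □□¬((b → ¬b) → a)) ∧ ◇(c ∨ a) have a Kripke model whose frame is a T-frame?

1. ¬(□¬((b → ¬b) → a) → □□¬((b → ¬b) → a)) ∧ ◇(c ∨ a), u
2. ¬(□¬((b → ¬b) → a) → □□¬((b → ¬b) → a)), u
3. ◇(c ∨ a), u
4. □¬((b → ¬b) → a), u
5. ¬□□¬((b → ¬b) → a), u
6. ¬((b → ¬b) → a), u
7. b → ¬b, u
8. ¬a, u
9. ¬b, u
10. c ∨ a, v
11. ¬((b → ¬b) → a), v
12. b → ¬b, v
13. ¬a, v
14. c, v
15. ¬b, v
16. ¬□¬((b → ¬b) → a), w
17. ¬((b → ¬b) → a), w
18. b → ¬b, w
19. ¬a, w
20. ¬b, w
21. (b → ¬b) → a, x
22. a, x
Accessibility: uRu, uRv, uRw, vRv, wRw, wRx, xRx

Satisfiable (open branch found)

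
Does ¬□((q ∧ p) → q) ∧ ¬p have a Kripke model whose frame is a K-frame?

1. ¬□((q ∧ p) → q) ∧ ¬p, w0
2. ¬□((q ∧ p) → q), w0
3. ¬p, w0
4. ¬((q ∧ p) → q), w1
5. q ∧ p, w1
6. ¬q, w1
7. q, w1
8. p, w1
Accessibility: w0Rw1
Branch closes: q and ¬q both at w1.
Every branch closes; the branch above is one of them.

Unsatisfiable (every branch closes)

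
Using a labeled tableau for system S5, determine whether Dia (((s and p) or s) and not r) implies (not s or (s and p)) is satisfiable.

1. Dia (((s and p) or s) and not r) implies (not s or (s and p)), u
2. not s or (s and p), u   [implies-rule on 1 (branches; this branch)]
3. s and p, u   [or-rule on 2 (branches; this branch)]
4. s, u   [and-rule on 3]
5. p, u   [and-rule on 3]
Accessibility: uRu

Satisfiable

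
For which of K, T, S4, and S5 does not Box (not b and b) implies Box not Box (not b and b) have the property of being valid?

T-tableau for the negation not (not Box (not b and b) implies Box not Box (not b and b)):
1. not (not Box (not b and b) implies Box not Box (not b and b)), w0
2. not Box (not b and b), w0   [neg-implies-rule on 1]
3. not Box not Box (not b and b), w0   [neg-implies-rule on 1]
4. not (not b and b), w1   [neg-Box-rule on 2: fresh world w1, w0Rw1]
5. not b, w1   [neg-and-rule on 4 (branches; this branch)]
6. Box (not b and b), w2   [neg-Box-rule on 3: fresh world w2, w0Rw2]
7. not b and b, w2   [Box-rule on 6 via w2Rw2]
8. not b, w2   [and-rule on 7]
9. b, w2   [and-rule on 7]
Accessibility: w0Rw0, w0Rw1, w0Rw2, w1Rw1, w2Rw2
Branch closes: b and not b both at w2.
Every branch closes (one shown): valid in T, hence also in S4, S5 (every theorem of T is a theorem of S4 and S5).
K-tableau for the negation not (not Box (not b and b) implies Box not Box (not b and b)):
1. not (not Box (not b and b) implies Box not Box (not b and b)), w0
2. not Box (not b and b), w0   [neg-implies-rule on 1]
3. not Box not Box (not b and b), w0   [neg-implies-rule on 1]
4. not (not b and b), w1   [neg-Box-rule on 2: fresh world w1, w0Rw1]
5. not b, w1   [neg-and-rule on 4 (branches; this branch)]
6. Box (not b and b), w2   [neg-Box-rule on 3: fresh world w2, w0Rw2]
Accessibility: w0Rw1, w0Rw2
Complete open branch: countermodel on a K-frame, so not valid in K.

T, S4, S5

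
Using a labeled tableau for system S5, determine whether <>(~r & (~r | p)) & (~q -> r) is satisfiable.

1. <>(~r & (~r | p)) & (~q -> r), w0
2. <>(~r & (~r | p)), w0
3. ~q -> r, w0
4. r, w0
5. ~r & (~r | p), w1
6. ~r, w1
7. ~r | p, w1
8. p, w1
Accessibility: w0Rw0, w0Rw1, w1Rw0, w1Rw1

Satisfiable (open branch found)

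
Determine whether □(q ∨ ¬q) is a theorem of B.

Valid

Tableau for the negation ¬□(q ∨ ¬q):
1. ¬□(q ∨ ¬q), w0
2. ¬(q ∨ ¬q), w1   [¬□-rule on 1: fresh world w1, w0Rw1]
3. ¬q, w1   [¬∨-rule on 2]
4. q, w1   [¬∨-rule on 2]
Accessibility: w0Rw0, w0Rw1, w1Rw0, w1Rw1
Branch closes: q and ¬q both at w1.
Every branch of the negation's tableau closes; the branch above is one of them.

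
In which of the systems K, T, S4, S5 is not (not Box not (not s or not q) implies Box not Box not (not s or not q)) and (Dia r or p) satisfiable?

K, T, S4

S4-tableau for the formula:
1. not (not Box not (not s or not q) implies Box not Box not (not s or not q)) and (Dia r or p), 0
2. not (not Box not (not s or not q) implies Box not Box not (not s or not q)), 0
3. Dia r or p, 0
4. not Box not (not s or not q), 0
5. not Box not Box not (not s or not q), 0
6. p, 0
7. not s or not q, 1
8. not q, 1
9. Box not (not s or not q), 2
10. not (not s or not q), 2
11. s, 2
12. q, 2
Accessibility: 0R0, 0R1, 0R2, 1R1, 2R2
Complete open branch: satisfiable in S4, hence also in K, T (this S4-model is also a K-model and a T-model).
S5-tableau for the formula:
1. not (not Box not (not s or not q) implies Box not Box not (not s or not q)) and (Dia r or p), 0
2. not (not Box not (not s or not q) implies Box not Box not (not s or not q)), 0
3. Dia r or p, 0
4. not Box not (not s or not q), 0
5. not Box not Box not (not s or not q), 0
6. p, 0
7. not s or not q, 1
8. not q, 1
9. Box not (not s or not q), 2
10. not (not s or not q), 0
11. s, 0
12. q, 0
13. not (not s or not q), 1
14. s, 1
15. q, 1
Accessibility: 0R0, 0R1, 0R2, 1R0, 1R1, 1R2, 2R0, 2R1, 2R2
Branch closes: q and not q both at 1.
Every branch closes (one shown): unsatisfiable in S5.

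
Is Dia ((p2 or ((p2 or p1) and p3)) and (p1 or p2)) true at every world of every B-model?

Tableau for the negation not Dia ((p2 or ((p2 or p1) and p3)) and (p1 or p2)):
1. not Dia ((p2 or ((p2 or p1) and p3)) and (p1 or p2)), u
2. not ((p2 or ((p2 or p1) and p3)) and (p1 or p2)), u
3. not (p1 or p2), u
4. not p1, u
5. not p2, u
Accessibility: uRu
The negation has an open branch (countermodel exists).

No, not valid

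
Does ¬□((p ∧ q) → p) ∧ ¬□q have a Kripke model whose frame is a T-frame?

1. ¬□((p ∧ q) → p) ∧ ¬□q, w0
2. ¬□((p ∧ q) → p), w0
3. ¬□q, w0
4. ¬((p ∧ q) → p), w1
5. p ∧ q, w1
6. ¬p, w1
7. p, w1
8. q, w1
Accessibility: w0Rw0, w0Rw1, w1Rw1
Branch closes: p and ¬p both at w1.
Every branch closes; the branch above is one of them.

Unsatisfiable (every branch closes)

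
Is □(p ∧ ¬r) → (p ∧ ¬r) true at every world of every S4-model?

Valid

Tableau for the negation ¬(□(p ∧ ¬r) → (p ∧ ¬r)):
1. ¬(□(p ∧ ¬r) → (p ∧ ¬r)), 0
2. □(p ∧ ¬r), 0
3. ¬(p ∧ ¬r), 0
4. p ∧ ¬r, 0
5. p, 0
6. ¬r, 0
7. r, 0
Accessibility: 0R0
Branch closes: r and ¬r both at 0.
Every branch of the negation's tableau closes; the branch above is one of them.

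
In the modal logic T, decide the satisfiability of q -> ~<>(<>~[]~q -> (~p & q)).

1. q -> ~<>(<>~[]~q -> (~p & q)), u
2. ~<>(<>~[]~q -> (~p & q)), u   [->-rule on 1 (branches; this branch)]
3. ~(<>~[]~q -> (~p & q)), u   [~<>-rule on 2 via uRu]
4. <>~[]~q, u   [~->-rule on 3]
5. ~(~p & q), u   [~->-rule on 3]
6. ~q, u   [~&-rule on 5 (branches; this branch)]
7. ~[]~q, v   [<>-rule on 4: fresh world v, uRv]
8. ~(<>~[]~q -> (~p & q)), v   [~<>-rule on 2 via uRv]
9. <>~[]~q, v   [~->-rule on 8]
10. ~(~p & q), v   [~->-rule on 8]
11. ~q, v   [~&-rule on 10 (branches; this branch)]
12. q, w   [~[]-rule on 7: fresh world w, vRw]
13. ~[]~q, x   [<>-rule on 9: fresh world x, vRx]
14. q, y   [~[]-rule on 13: fresh world y, xRy]
Accessibility: uRu, uRv, vRv, vRw, vRx, wRw, xRx, xRy, yRy

Satisfiable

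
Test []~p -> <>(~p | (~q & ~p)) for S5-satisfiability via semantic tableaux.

Satisfiable

1. []~p -> <>(~p | (~q & ~p)), u
2. <>(~p | (~q & ~p)), u   [->-rule on 1 (branches; this branch)]
3. ~p | (~q & ~p), v   [<>-rule on 2: fresh world v, uRv]
4. ~q & ~p, v   [|-rule on 3 (branches; this branch)]
5. ~q, v   [&-rule on 4]
6. ~p, v   [&-rule on 4]
Accessibility: uRu, uRv, vRu, vRv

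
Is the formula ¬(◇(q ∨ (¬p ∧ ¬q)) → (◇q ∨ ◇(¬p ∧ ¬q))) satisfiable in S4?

1. ¬(◇(q ∨ (¬p ∧ ¬q)) → (◇q ∨ ◇(¬p ∧ ¬q))), w0
2. ◇(q ∨ (¬p ∧ ¬q)), w0
3. ¬(◇q ∨ ◇(¬p ∧ ¬q)), w0
4. ¬◇q, w0
5. ¬◇(¬p ∧ ¬q), w0
6. ¬q, w0
7. ¬(¬p ∧ ¬q), w0
8. p, w0
9. q ∨ (¬p ∧ ¬q), w1
10. ¬q, w1
11. ¬(¬p ∧ ¬q), w1
12. ¬p ∧ ¬q, w1
13. ¬p, w1
14. q, w1
Accessibility: w0Rw0, w0Rw1, w1Rw1
Branch closes: q and ¬q both at w1.
All branches of the tableau close; one closing branch shown above.

Unsatisfiable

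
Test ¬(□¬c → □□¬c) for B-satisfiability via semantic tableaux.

Satisfiable

1. ¬(□¬c → □□¬c), u
2. □¬c, u
3. ¬□□¬c, u
4. ¬c, u
5. ¬□¬c, v
6. ¬c, v
7. c, w
Accessibility: uRu, uRv, vRu, vRv, vRw, wRv, wRw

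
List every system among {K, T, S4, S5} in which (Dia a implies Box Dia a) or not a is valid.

S5

S4-tableau for the negation not ((Dia a implies Box Dia a) or not a):
1. not ((Dia a implies Box Dia a) or not a), 0
2. not (Dia a implies Box Dia a), 0
3. a, 0
4. Dia a, 0
5. not Box Dia a, 0
6. a, 1
7. not Dia a, 2
8. not a, 2
Accessibility: 0R0, 0R1, 0R2, 1R1, 2R2
Complete open branch: countermodel on an S4-frame, so not valid in S4, nor in K, T (the same frame is also a K-frame and a T-frame).
S5-tableau for the negation not ((Dia a implies Box Dia a) or not a):
1. not ((Dia a implies Box Dia a) or not a), 0
2. not (Dia a implies Box Dia a), 0
3. a, 0
4. Dia a, 0
5. not Box Dia a, 0
6. a, 1
7. not Dia a, 2
8. not a, 0
Accessibility: 0R0, 0R1, 0R2, 1R0, 1R1, 1R2, 2R0, 2R1, 2R2
Branch closes: a and not a both at 0.
Every branch closes (one shown): valid in S5.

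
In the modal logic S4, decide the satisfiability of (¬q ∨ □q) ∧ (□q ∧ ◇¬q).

1. (¬q ∨ □q) ∧ (□q ∧ ◇¬q), 0
2. ¬q ∨ □q, 0
3. □q ∧ ◇¬q, 0
4. □q, 0
5. ◇¬q, 0
6. q, 0
7. ¬q, 1
8. q, 1
Accessibility: 0R0, 0R1, 1R1
Branch closes: q and ¬q both at 1.
Every branch closes; the branch above is one of them.

No, unsatisfiable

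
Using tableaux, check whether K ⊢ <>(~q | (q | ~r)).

Tableau for the negation ~<>(~q | (q | ~r)):
1. ~<>(~q | (q | ~r)), w0
The negation has an open branch (countermodel exists).

Invalid (countermodel exists)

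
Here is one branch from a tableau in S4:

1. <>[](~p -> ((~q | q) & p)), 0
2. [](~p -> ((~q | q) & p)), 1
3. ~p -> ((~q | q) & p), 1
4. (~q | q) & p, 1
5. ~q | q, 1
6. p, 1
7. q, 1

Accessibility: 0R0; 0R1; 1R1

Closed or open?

There is no literal clash: for every atom and world, at most one sign appears.

Open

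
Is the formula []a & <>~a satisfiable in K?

1. []a & <>~a, w0
2. []a, w0
3. <>~a, w0
4. ~a, w1
5. a, w1
Accessibility: w0Rw1
Branch closes: a and ~a both at w1.
(One branch shown.) All branches close.

Unsatisfiable (every branch closes)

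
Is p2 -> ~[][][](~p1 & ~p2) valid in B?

Valid in B

Tableau for the negation ~(p2 -> ~[][][](~p1 & ~p2)):
1. ~(p2 -> ~[][][](~p1 & ~p2)), w0
2. p2, w0
3. [][][](~p1 & ~p2), w0
4. [][](~p1 & ~p2), w0
5. [](~p1 & ~p2), w0
6. ~p1 & ~p2, w0
7. ~p1, w0
8. ~p2, w0
Accessibility: w0Rw0
Branch closes: p2 and ~p2 both at w0.
All branches of the negation close; one closing branch shown above.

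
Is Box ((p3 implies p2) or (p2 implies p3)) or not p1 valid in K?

Tableau for the negation not (Box ((p3 implies p2) or (p2 implies p3)) or not p1):
1. not (Box ((p3 implies p2) or (p2 implies p3)) or not p1), u
2. not Box ((p3 implies p2) or (p2 implies p3)), u
3. p1, u
4. not ((p3 implies p2) or (p2 implies p3)), v
5. not (p3 implies p2), v
6. not (p2 implies p3), v
7. p3, v
8. not p2, v
9. p2, v
10. not p3, v
Accessibility: uRv
Branch closes: p2 and not p2 both at v.
All branches of the negation close; one closing branch shown above.

Valid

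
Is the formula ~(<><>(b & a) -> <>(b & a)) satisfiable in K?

Yes, satisfiable

1. ~(<><>(b & a) -> <>(b & a)), w0
2. <><>(b & a), w0
3. ~<>(b & a), w0
4. <>(b & a), w1
5. ~(b & a), w1
6. ~a, w1
7. b & a, w2
8. b, w2
9. a, w2
Accessibility: w0Rw1, w1Rw2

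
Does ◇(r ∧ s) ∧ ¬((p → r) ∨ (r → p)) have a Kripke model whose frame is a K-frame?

No, unsatisfiable

1. ◇(r ∧ s) ∧ ¬((p → r) ∨ (r → p)), w0
2. ◇(r ∧ s), w0
3. ¬((p → r) ∨ (r → p)), w0
4. ¬(p → r), w0
5. ¬(r → p), w0
6. p, w0
7. ¬r, w0
8. r, w0
9. ¬p, w0
Branch closes: r and ¬r both at w0.
Every branch closes; the branch above is one of them.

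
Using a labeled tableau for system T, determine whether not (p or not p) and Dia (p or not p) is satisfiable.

1. not (p or not p) and Dia (p or not p), u
2. not (p or not p), u   [and-rule on 1]
3. Dia (p or not p), u   [and-rule on 1]
4. not p, u   [neg-or-rule on 2]
5. p, u   [neg-or-rule on 2]
Accessibility: uRu
Branch closes: p and not p both at u.
(One branch shown.) All branches close.

Unsatisfiable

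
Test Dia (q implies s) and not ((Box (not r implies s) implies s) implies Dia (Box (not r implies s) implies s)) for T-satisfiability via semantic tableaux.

1. Dia (q implies s) and not ((Box (not r implies s) implies s) implies Dia (Box (not r implies s) implies s)), u
2. Dia (q implies s), u
3. not ((Box (not r implies s) implies s) implies Dia (Box (not r implies s) implies s)), u
4. Box (not r implies s) implies s, u
5. not Dia (Box (not r implies s) implies s), u
6. not (Box (not r implies s) implies s), u
7. Box (not r implies s), u
8. not s, u
9. not r implies s, u
10. not Box (not r implies s), u
11. r, u
12. q implies s, v
13. not (Box (not r implies s) implies s), v
14. Box (not r implies s), v
15. not s, v
16. not r implies s, v
17. not q, v
18. r, v
19. not (not r implies s), w
20. not r, w
21. not s, w
22. not (Box (not r implies s) implies s), w
23. Box (not r implies s), w
24. not r implies s, w
25. s, w
Accessibility: uRu, uRv, uRw, vRv, wRw
Branch closes: s and not s both at w.
All branches of the tableau close; one closing branch shown above.

Unsatisfiable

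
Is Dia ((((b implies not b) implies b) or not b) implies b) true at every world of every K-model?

Not valid

Tableau for the negation not Dia ((((b implies not b) implies b) or not b) implies b):
1. not Dia ((((b implies not b) implies b) or not b) implies b), u
The negation has an open branch (countermodel exists).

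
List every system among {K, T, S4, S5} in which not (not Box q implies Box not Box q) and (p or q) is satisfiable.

K, T, S4

S4-tableau for the formula:
1. not (not Box q implies Box not Box q) and (p or q), w0
2. not (not Box q implies Box not Box q), w0   [and-rule on 1]
3. p or q, w0   [and-rule on 1]
4. not Box q, w0   [neg-implies-rule on 2]
5. not Box not Box q, w0   [neg-implies-rule on 2]
6. q, w0   [or-rule on 3 (branches; this branch)]
7. not q, w1   [neg-Box-rule on 4: fresh world w1, w0Rw1]
8. Box q, w2   [neg-Box-rule on 5: fresh world w2, w0Rw2]
9. q, w2   [Box-rule on 8 via w2Rw2]
Accessibility: w0Rw0, w0Rw1, w0Rw2, w1Rw1, w2Rw2
Complete open branch: satisfiable in S4, hence also in K, T (this S4-model is also a K-model and a T-model).
S5-tableau for the formula:
1. not (not Box q implies Box not Box q) and (p or q), w0
2. not (not Box q implies Box not Box q), w0   [and-rule on 1]
3. p or q, w0   [and-rule on 1]
4. not Box q, w0   [neg-implies-rule on 2]
5. not Box not Box q, w0   [neg-implies-rule on 2]
6. p, w0   [or-rule on 3 (branches; this branch)]
7. not q, w1   [neg-Box-rule on 4: fresh world w1, w0Rw1]
8. Box q, w2   [neg-Box-rule on 5: fresh world w2, w0Rw2]
9. q, w0   [Box-rule on 8 via w2Rw0]
10. q, w1   [Box-rule on 8 via w2Rw1]
Accessibility: w0Rw0, w0Rw1, w0Rw2, w1Rw0, w1Rw1, w1Rw2, w2Rw0, w2Rw1, w2Rw2
Branch closes: q and not q both at w1.
Every branch closes (one shown): unsatisfiable in S5.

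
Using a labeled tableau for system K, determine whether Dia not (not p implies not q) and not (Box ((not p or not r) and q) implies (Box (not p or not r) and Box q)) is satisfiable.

Unsatisfiable (every branch closes)

1. Dia not (not p implies not q) and not (Box ((not p or not r) and q) implies (Box (not p or not r) and Box q)), w0
2. Dia not (not p implies not q), w0
3. not (Box ((not p or not r) and q) implies (Box (not p or not r) and Box q)), w0
4. Box ((not p or not r) and q), w0
5. not (Box (not p or not r) and Box q), w0
6. not Box (not p or not r), w0
7. not (not p implies not q), w1
8. not p, w1
9. q, w1
10. (not p or not r) and q, w1
11. not p or not r, w1
12. not r, w1
13. not (not p or not r), w2
14. p, w2
15. r, w2
16. (not p or not r) and q, w2
17. not p or not r, w2
18. q, w2
19. not r, w2
Accessibility: w0Rw1, w0Rw2
Branch closes: r and not r both at w2.
All branches of the tableau close; one closing branch shown above.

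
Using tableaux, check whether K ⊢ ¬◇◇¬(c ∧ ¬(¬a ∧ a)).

Not valid

Tableau for the negation ◇◇¬(c ∧ ¬(¬a ∧ a)):
1. ◇◇¬(c ∧ ¬(¬a ∧ a)), u
2. ◇¬(c ∧ ¬(¬a ∧ a)), v
3. ¬(c ∧ ¬(¬a ∧ a)), w
4. ¬c, w
Accessibility: uRv, vRw
The negation has an open branch (countermodel exists).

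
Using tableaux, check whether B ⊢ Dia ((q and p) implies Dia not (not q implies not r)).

Tableau for the negation not Dia ((q and p) implies Dia not (not q implies not r)):
1. not Dia ((q and p) implies Dia not (not q implies not r)), w0
2. not ((q and p) implies Dia not (not q implies not r)), w0
3. q and p, w0
4. not Dia not (not q implies not r), w0
5. q, w0
6. p, w0
7. not q implies not r, w0
8. not r, w0
Accessibility: w0Rw0
The negation has an open branch (countermodel exists).

Not valid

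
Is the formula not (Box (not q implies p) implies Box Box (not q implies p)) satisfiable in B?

Satisfiable (open branch found)

1. not (Box (not q implies p) implies Box Box (not q implies p)), 0
2. Box (not q implies p), 0
3. not Box Box (not q implies p), 0
4. not q implies p, 0
5. p, 0
6. not Box (not q implies p), 1
7. not q implies p, 1
8. p, 1
9. not (not q implies p), 2
10. not q, 2
11. not p, 2
Accessibility: 0R0, 0R1, 1R0, 1R1, 1R2, 2R1, 2R2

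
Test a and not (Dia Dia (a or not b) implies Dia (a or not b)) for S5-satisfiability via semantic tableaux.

No, unsatisfiable

1. a and not (Dia Dia (a or not b) implies Dia (a or not b)), 0
2. a, 0   [and-rule on 1]
3. not (Dia Dia (a or not b) implies Dia (a or not b)), 0   [and-rule on 1]
4. Dia Dia (a or not b), 0   [neg-implies-rule on 3]
5. not Dia (a or not b), 0   [neg-implies-rule on 3]
6. not (a or not b), 0   [neg-Dia-rule on 5 via 0R0]
7. not a, 0   [neg-or-rule on 6]
8. b, 0   [neg-or-rule on 6]
Accessibility: 0R0
Branch closes: a and not a both at 0.
(One branch shown.) All branches close.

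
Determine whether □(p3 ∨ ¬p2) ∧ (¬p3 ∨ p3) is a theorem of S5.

Not valid

Tableau for the negation ¬(□(p3 ∨ ¬p2) ∧ (¬p3 ∨ p3)):
1. ¬(□(p3 ∨ ¬p2) ∧ (¬p3 ∨ p3)), 0
2. ¬□(p3 ∨ ¬p2), 0
3. ¬(p3 ∨ ¬p2), 1
4. ¬p3, 1
5. p2, 1
Accessibility: 0R0, 0R1, 1R0, 1R1
The negation has an open branch (countermodel exists).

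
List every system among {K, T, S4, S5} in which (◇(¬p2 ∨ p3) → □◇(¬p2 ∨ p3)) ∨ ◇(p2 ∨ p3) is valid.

K-tableau for the negation ¬((◇(¬p2 ∨ p3) → □◇(¬p2 ∨ p3)) ∨ ◇(p2 ∨ p3)):
1. ¬((◇(¬p2 ∨ p3) → □◇(¬p2 ∨ p3)) ∨ ◇(p2 ∨ p3)), u
2. ¬(◇(¬p2 ∨ p3) → □◇(¬p2 ∨ p3)), u   [¬∨-rule on 1]
3. ¬◇(p2 ∨ p3), u   [¬∨-rule on 1]
4. ◇(¬p2 ∨ p3), u   [¬→-rule on 2]
5. ¬□◇(¬p2 ∨ p3), u   [¬→-rule on 2]
6. ¬p2 ∨ p3, v   [◇-rule on 4: fresh world v, uRv]
7. ¬(p2 ∨ p3), v   [¬◇-rule on 3 via uRv]
8. ¬p2, v   [¬∨-rule on 7]
9. ¬p3, v   [¬∨-rule on 7]
10. ¬◇(¬p2 ∨ p3), w   [¬□-rule on 5: fresh world w, uRw]
11. ¬(p2 ∨ p3), w   [¬◇-rule on 3 via uRw]
12. ¬p2, w   [¬∨-rule on 11]
13. ¬p3, w   [¬∨-rule on 11]
Accessibility: uRv, uRw
Complete open branch: countermodel on a K-frame, so not valid in K.
T-tableau for the negation ¬((◇(¬p2 ∨ p3) → □◇(¬p2 ∨ p3)) ∨ ◇(p2 ∨ p3)):
1. ¬((◇(¬p2 ∨ p3) → □◇(¬p2 ∨ p3)) ∨ ◇(p2 ∨ p3)), u
2. ¬(◇(¬p2 ∨ p3) → □◇(¬p2 ∨ p3)), u   [¬∨-rule on 1]
3. ¬◇(p2 ∨ p3), u   [¬∨-rule on 1]
4. ◇(¬p2 ∨ p3), u   [¬→-rule on 2]
5. ¬□◇(¬p2 ∨ p3), u   [¬→-rule on 2]
6. ¬(p2 ∨ p3), u   [¬◇-rule on 3 via uRu]
7. ¬p2, u   [¬∨-rule on 6]
8. ¬p3, u   [¬∨-rule on 6]
9. ¬p2 ∨ p3, v   [◇-rule on 4: fresh world v, uRv]
10. ¬(p2 ∨ p3), v   [¬◇-rule on 3 via uRv]
11. ¬p2, v   [¬∨-rule on 10]
12. ¬p3, v   [¬∨-rule on 10]
13. ¬◇(¬p2 ∨ p3), w   [¬□-rule on 5: fresh world w, uRw]
14. ¬(p2 ∨ p3), w   [¬◇-rule on 3 via uRw]
15. ¬p2, w   [¬∨-rule on 14]
16. ¬p3, w   [¬∨-rule on 14]
17. ¬(¬p2 ∨ p3), w   [¬◇-rule on 13 via wRw]
18. p2, w   [¬∨-rule on 17]
Accessibility: uRu, uRv, uRw, vRv, wRw
Branch closes: p2 and ¬p2 both at w.
Every branch closes (one shown): valid in T, hence also in S4, S5 (every theorem of T is a theorem of S4 and S5).

T, S4, S5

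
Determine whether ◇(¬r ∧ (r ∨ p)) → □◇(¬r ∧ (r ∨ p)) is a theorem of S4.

Invalid (countermodel exists)

Tableau for the negation ¬(◇(¬r ∧ (r ∨ p)) → □◇(¬r ∧ (r ∨ p))):
1. ¬(◇(¬r ∧ (r ∨ p)) → □◇(¬r ∧ (r ∨ p))), 0
2. ◇(¬r ∧ (r ∨ p)), 0
3. ¬□◇(¬r ∧ (r ∨ p)), 0
4. ¬r ∧ (r ∨ p), 1
5. ¬r, 1
6. r ∨ p, 1
7. p, 1
8. ¬◇(¬r ∧ (r ∨ p)), 2
9. ¬(¬r ∧ (r ∨ p)), 2
10. ¬(r ∨ p), 2
11. ¬r, 2
12. ¬p, 2
Accessibility: 0R0, 0R1, 0R2, 1R1, 2R2
The negation has an open branch (countermodel exists).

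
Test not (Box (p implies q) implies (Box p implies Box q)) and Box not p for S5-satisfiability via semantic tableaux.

1. not (Box (p implies q) implies (Box p implies Box q)) and Box not p, w0
2. not (Box (p implies q) implies (Box p implies Box q)), w0
3. Box not p, w0
4. Box (p implies q), w0
5. not (Box p implies Box q), w0
6. Box p, w0
7. not Box q, w0
8. not p, w0
9. p implies q, w0
10. p, w0
Accessibility: w0Rw0
Branch closes: p and not p both at w0.
All branches of the tableau close; one closing branch shown above.

Unsatisfiable (every branch closes)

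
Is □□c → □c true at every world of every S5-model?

Tableau for the negation ¬(□□c → □c):
1. ¬(□□c → □c), 0
2. □□c, 0   [¬→-rule on 1]
3. ¬□c, 0   [¬→-rule on 1]
4. □c, 0   [□-rule on 2 via 0R0]
5. c, 0   [□-rule on 4 via 0R0]
6. ¬c, 1   [¬□-rule on 3: fresh world 1, 0R1]
7. □c, 1   [□-rule on 2 via 0R1]
8. c, 1   [□-rule on 4 via 0R1]
Accessibility: 0R0, 0R1, 1R0, 1R1
Branch closes: c and ¬c both at 1.
All branches of the negation close; one closing branch shown above.

Valid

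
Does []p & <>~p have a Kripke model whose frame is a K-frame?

1. []p & <>~p, 0
2. []p, 0
3. <>~p, 0
4. ~p, 1
5. p, 1
Accessibility: 0R1
Branch closes: p and ~p both at 1.
All branches of the tableau close; one closing branch shown above.

No, unsatisfiable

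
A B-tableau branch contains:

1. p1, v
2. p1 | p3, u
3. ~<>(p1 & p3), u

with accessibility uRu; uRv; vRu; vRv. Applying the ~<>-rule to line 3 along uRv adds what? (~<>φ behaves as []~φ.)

~(p1 & p3), v

~<>φ behaves as []~φ: propagate the negated body to each accessible world.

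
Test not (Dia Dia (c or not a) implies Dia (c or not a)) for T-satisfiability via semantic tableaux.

1. not (Dia Dia (c or not a) implies Dia (c or not a)), 0
2. Dia Dia (c or not a), 0
3. not Dia (c or not a), 0
4. not (c or not a), 0
5. not c, 0
6. a, 0
7. Dia (c or not a), 1
8. not (c or not a), 1
9. not c, 1
10. a, 1
11. c or not a, 2
12. not a, 2
Accessibility: 0R0, 0R1, 1R1, 1R2, 2R2

Yes, satisfiable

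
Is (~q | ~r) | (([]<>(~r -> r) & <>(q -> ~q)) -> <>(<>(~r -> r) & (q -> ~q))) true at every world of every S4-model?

Valid in S4

Tableau for the negation ~((~q | ~r) | (([]<>(~r -> r) & <>(q -> ~q)) -> <>(<>(~r -> r) & (q -> ~q)))):
1. ~((~q | ~r) | (([]<>(~r -> r) & <>(q -> ~q)) -> <>(<>(~r -> r) & (q -> ~q)))), w0
2. ~(~q | ~r), w0
3. ~(([]<>(~r -> r) & <>(q -> ~q)) -> <>(<>(~r -> r) & (q -> ~q))), w0
4. q, w0
5. r, w0
6. []<>(~r -> r) & <>(q -> ~q), w0
7. ~<>(<>(~r -> r) & (q -> ~q)), w0
8. []<>(~r -> r), w0
9. <>(q -> ~q), w0
10. ~(<>(~r -> r) & (q -> ~q)), w0
11. <>(~r -> r), w0
12. ~(q -> ~q), w0
13. q -> ~q, w1
14. ~(<>(~r -> r) & (q -> ~q)), w1
15. <>(~r -> r), w1
16. ~q, w1
17. ~<>(~r -> r), w1
18. ~(~r -> r), w1
19. ~r, w1
20. ~r -> r, w2
21. ~(<>(~r -> r) & (q -> ~q)), w2
22. <>(~r -> r), w2
23. r, w2
24. ~(q -> ~q), w2
25. q, w2
26. ~r -> r, w3
27. ~(<>(~r -> r) & (q -> ~q)), w3
28. <>(~r -> r), w3
29. ~(~r -> r), w3
30. ~r, w3
31. r, w3
Accessibility: w0Rw0, w0Rw1, w0Rw2, w0Rw3, w1Rw1, w1Rw3, w2Rw2, w3Rw3
Branch closes: r and ~r both at w3.
All branches of the negation close; one closing branch shown above.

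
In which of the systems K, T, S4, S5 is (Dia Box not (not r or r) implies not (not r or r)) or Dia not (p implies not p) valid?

K-tableau for the negation not ((Dia Box not (not r or r) implies not (not r or r)) or Dia not (p implies not p)):
1. not ((Dia Box not (not r or r) implies not (not r or r)) or Dia not (p implies not p)), 0
2. not (Dia Box not (not r or r) implies not (not r or r)), 0   [neg-or-rule on 1]
3. not Dia not (p implies not p), 0   [neg-or-rule on 1]
4. Dia Box not (not r or r), 0   [neg-implies-rule on 2]
5. not r or r, 0   [neg-implies-rule on 2]
6. r, 0   [or-rule on 5 (branches; this branch)]
7. Box not (not r or r), 1   [Dia-rule on 4: fresh world 1, 0R1]
8. p implies not p, 1   [neg-Dia-rule on 3 via 0R1]
9. not p, 1   [implies-rule on 8 (branches; this branch)]
Accessibility: 0R1
Complete open branch: countermodel on a K-frame, so not valid in K.
T-tableau for the negation not ((Dia Box not (not r or r) implies not (not r or r)) or Dia not (p implies not p)):
1. not ((Dia Box not (not r or r) implies not (not r or r)) or Dia not (p implies not p)), 0
2. not (Dia Box not (not r or r) implies not (not r or r)), 0   [neg-or-rule on 1]
3. not Dia not (p implies not p), 0   [neg-or-rule on 1]
4. Dia Box not (not r or r), 0   [neg-implies-rule on 2]
5. not r or r, 0   [neg-implies-rule on 2]
6. p implies not p, 0   [neg-Dia-rule on 3 via 0R0]
7. r, 0   [or-rule on 5 (branches; this branch)]
8. not p, 0   [implies-rule on 6 (branches; this branch)]
9. Box not (not r or r), 1   [Dia-rule on 4: fresh world 1, 0R1]
10. p implies not p, 1   [neg-Dia-rule on 3 via 0R1]
11. not (not r or r), 1   [Box-rule on 9 via 1R1]
12. r, 1   [neg-or-rule on 11]
13. not r, 1   [neg-or-rule on 11]
Accessibility: 0R0, 0R1, 1R1
Branch closes: r and not r both at 1.
Every branch closes (one shown): valid in T, hence also in S4, S5 (every theorem of T is a theorem of S4 and S5).

T, S4, S5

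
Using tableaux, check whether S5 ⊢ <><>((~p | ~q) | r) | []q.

Valid

Tableau for the negation ~(<><>((~p | ~q) | r) | []q):
1. ~(<><>((~p | ~q) | r) | []q), w0
2. ~<><>((~p | ~q) | r), w0
3. ~[]q, w0
4. ~<>((~p | ~q) | r), w0
5. ~((~p | ~q) | r), w0
6. ~(~p | ~q), w0
7. ~r, w0
8. p, w0
9. q, w0
10. ~q, w1
11. ~<>((~p | ~q) | r), w1
12. ~((~p | ~q) | r), w1
13. ~(~p | ~q), w1
14. ~r, w1
15. p, w1
16. q, w1
Accessibility: w0Rw0, w0Rw1, w1Rw0, w1Rw1
Branch closes: q and ~q both at w1.
Every branch of the negation's tableau closes; the branch above is one of them.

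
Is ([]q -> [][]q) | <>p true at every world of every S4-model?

Tableau for the negation ~(([]q -> [][]q) | <>p):
1. ~(([]q -> [][]q) | <>p), 0
2. ~([]q -> [][]q), 0
3. ~<>p, 0
4. []q, 0
5. ~[][]q, 0
6. ~p, 0
7. q, 0
8. ~[]q, 1
9. ~p, 1
10. q, 1
11. ~q, 2
12. ~p, 2
13. q, 2
Accessibility: 0R0, 0R1, 0R2, 1R1, 1R2, 2R2
Branch closes: q and ~q both at 2.
Every branch of the negation's tableau closes; the branch above is one of them.

Valid in S4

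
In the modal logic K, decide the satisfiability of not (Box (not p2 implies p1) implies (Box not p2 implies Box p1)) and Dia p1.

1. not (Box (not p2 implies p1) implies (Box not p2 implies Box p1)) and Dia p1, 0
2. not (Box (not p2 implies p1) implies (Box not p2 implies Box p1)), 0
3. Dia p1, 0
4. Box (not p2 implies p1), 0
5. not (Box not p2 implies Box p1), 0
6. Box not p2, 0
7. not Box p1, 0
8. p1, 1
9. not p2 implies p1, 1
10. not p2, 1
11. not p1, 2
12. not p2 implies p1, 2
13. not p2, 2
14. p1, 2
Accessibility: 0R1, 0R2
Branch closes: p1 and not p1 both at 2.
(One branch shown.) All branches close.

Unsatisfiable (every branch closes)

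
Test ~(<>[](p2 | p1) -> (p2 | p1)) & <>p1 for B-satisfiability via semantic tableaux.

1. ~(<>[](p2 | p1) -> (p2 | p1)) & <>p1, w0
2. ~(<>[](p2 | p1) -> (p2 | p1)), w0
3. <>p1, w0
4. <>[](p2 | p1), w0
5. ~(p2 | p1), w0
6. ~p2, w0
7. ~p1, w0
8. p1, w1
9. [](p2 | p1), w2
10. p2 | p1, w0
11. p2 | p1, w2
12. p1, w0
Accessibility: w0Rw0, w0Rw1, w0Rw2, w1Rw0, w1Rw1, w2Rw0, w2Rw2
Branch closes: p1 and ~p1 both at w0.
Every branch closes; the branch above is one of them.

Unsatisfiable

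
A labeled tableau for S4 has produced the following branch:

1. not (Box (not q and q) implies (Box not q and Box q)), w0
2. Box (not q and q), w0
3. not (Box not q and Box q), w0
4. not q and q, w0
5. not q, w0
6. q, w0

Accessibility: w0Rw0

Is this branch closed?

Both q and not q appear at w0.

Closed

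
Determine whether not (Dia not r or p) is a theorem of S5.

Not valid

Tableau for the negation Dia not r or p:
1. Dia not r or p, w0
2. p, w0
Accessibility: w0Rw0
The negation has an open branch (countermodel exists).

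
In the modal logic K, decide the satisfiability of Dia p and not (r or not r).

1. Dia p and not (r or not r), 0
2. Dia p, 0
3. not (r or not r), 0
4. not r, 0
5. r, 0
Branch closes: r and not r both at 0.
All branches of the tableau close; one closing branch shown above.

Unsatisfiable (every branch closes)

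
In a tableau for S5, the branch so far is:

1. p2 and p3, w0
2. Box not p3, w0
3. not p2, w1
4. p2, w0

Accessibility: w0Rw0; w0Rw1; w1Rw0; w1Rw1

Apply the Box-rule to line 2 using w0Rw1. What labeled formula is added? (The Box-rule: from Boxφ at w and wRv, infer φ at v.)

not p3, w1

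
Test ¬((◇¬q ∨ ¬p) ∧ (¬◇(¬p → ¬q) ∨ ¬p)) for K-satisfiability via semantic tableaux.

1. ¬((◇¬q ∨ ¬p) ∧ (¬◇(¬p → ¬q) ∨ ¬p)), u
2. ¬(¬◇(¬p → ¬q) ∨ ¬p), u   [¬∧-rule on 1 (branches; this branch)]
3. ◇(¬p → ¬q), u   [¬∨-rule on 2]
4. p, u   [¬∨-rule on 2]
5. ¬p → ¬q, v   [◇-rule on 3: fresh world v, uRv]
6. ¬q, v   [→-rule on 5 (branches; this branch)]
Accessibility: uRv

Satisfiable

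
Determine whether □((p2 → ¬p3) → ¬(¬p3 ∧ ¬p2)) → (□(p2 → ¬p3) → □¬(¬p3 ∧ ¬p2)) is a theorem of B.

Tableau for the negation ¬(□((p2 → ¬p3) → ¬(¬p3 ∧ ¬p2)) → (□(p2 → ¬p3) → □¬(¬p3 ∧ ¬p2))):
1. ¬(□((p2 → ¬p3) → ¬(¬p3 ∧ ¬p2)) → (□(p2 → ¬p3) → □¬(¬p3 ∧ ¬p2))), 0
2. □((p2 → ¬p3) → ¬(¬p3 ∧ ¬p2)), 0
3. ¬(□(p2 → ¬p3) → □¬(¬p3 ∧ ¬p2)), 0
4. □(p2 → ¬p3), 0
5. ¬□¬(¬p3 ∧ ¬p2), 0
6. (p2 → ¬p3) → ¬(¬p3 ∧ ¬p2), 0
7. p2 → ¬p3, 0
8. ¬(¬p3 ∧ ¬p2), 0
9. ¬p3, 0
10. p2, 0
11. ¬p3 ∧ ¬p2, 1
12. ¬p3, 1
13. ¬p2, 1
14. (p2 → ¬p3) → ¬(¬p3 ∧ ¬p2), 1
15. p2 → ¬p3, 1
16. ¬(¬p3 ∧ ¬p2), 1
17. p2, 1
Accessibility: 0R0, 0R1, 1R0, 1R1
Branch closes: p2 and ¬p2 both at 1.
Every branch of the negation's tableau closes; the branch above is one of them.

Yes, valid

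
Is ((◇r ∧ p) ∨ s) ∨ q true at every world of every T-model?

Tableau for the negation ¬(((◇r ∧ p) ∨ s) ∨ q):
1. ¬(((◇r ∧ p) ∨ s) ∨ q), 0
2. ¬((◇r ∧ p) ∨ s), 0
3. ¬q, 0
4. ¬(◇r ∧ p), 0
5. ¬s, 0
6. ¬p, 0
Accessibility: 0R0
The negation has an open branch (countermodel exists).

No, not valid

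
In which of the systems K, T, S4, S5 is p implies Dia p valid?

T, S4, S5

T-tableau for the negation not (p implies Dia p):
1. not (p implies Dia p), 0
2. p, 0
3. not Dia p, 0
4. not p, 0
Accessibility: 0R0
Branch closes: p and not p both at 0.
Every branch closes (one shown): valid in T, hence also in S4, S5 (every theorem of T is a theorem of S4 and S5).
K-tableau for the negation not (p implies Dia p):
1. not (p implies Dia p), 0
2. p, 0
3. not Dia p, 0
Complete open branch: countermodel on a K-frame, so not valid in K.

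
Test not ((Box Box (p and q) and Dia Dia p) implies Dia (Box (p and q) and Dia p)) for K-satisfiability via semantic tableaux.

1. not ((Box Box (p and q) and Dia Dia p) implies Dia (Box (p and q) and Dia p)), u
2. Box Box (p and q) and Dia Dia p, u
3. not Dia (Box (p and q) and Dia p), u
4. Box Box (p and q), u
5. Dia Dia p, u
6. Dia p, v
7. not (Box (p and q) and Dia p), v
8. Box (p and q), v
9. not Box (p and q), v
10. p, w
11. p and q, w
12. q, w
13. not (p and q), x
14. p and q, x
15. p, x
16. q, x
17. not q, x
Accessibility: uRv, vRw, vRx
Branch closes: q and not q both at x.
Every branch closes; the branch above is one of them.

Unsatisfiable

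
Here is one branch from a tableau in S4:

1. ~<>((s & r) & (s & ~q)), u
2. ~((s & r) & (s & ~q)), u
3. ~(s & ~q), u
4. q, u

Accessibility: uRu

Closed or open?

No, open

No world carries both an atom and its negation.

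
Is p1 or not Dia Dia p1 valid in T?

Tableau for the negation not (p1 or not Dia Dia p1):
1. not (p1 or not Dia Dia p1), u
2. not p1, u
3. Dia Dia p1, u
4. Dia p1, v
5. p1, w
Accessibility: uRu, uRv, vRv, vRw, wRw
The negation has an open branch (countermodel exists).

Invalid (countermodel exists)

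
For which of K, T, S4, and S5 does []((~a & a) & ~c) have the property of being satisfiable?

K

T-tableau for the formula:
1. []((~a & a) & ~c), u
2. (~a & a) & ~c, u
3. ~a & a, u
4. ~c, u
5. ~a, u
6. a, u
Accessibility: uRu
Branch closes: a and ~a both at u.
Every branch closes (one shown): unsatisfiable in T, hence also in S4, S5 (every S4/S5-frame is a T-frame).
K-tableau for the formula:
1. []((~a & a) & ~c), u
Complete open branch: satisfiable in K.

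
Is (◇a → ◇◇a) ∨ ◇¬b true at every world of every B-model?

Tableau for the negation ¬((◇a → ◇◇a) ∨ ◇¬b):
1. ¬((◇a → ◇◇a) ∨ ◇¬b), u
2. ¬(◇a → ◇◇a), u   [¬∨-rule on 1]
3. ¬◇¬b, u   [¬∨-rule on 1]
4. ◇a, u   [¬→-rule on 2]
5. ¬◇◇a, u   [¬→-rule on 2]
6. b, u   [¬◇-rule on 3 via uRu]
7. ¬◇a, u   [¬◇-rule on 5 via uRu]
8. ¬a, u   [¬◇-rule on 7 via uRu]
9. a, v   [◇-rule on 4: fresh world v, uRv]
10. b, v   [¬◇-rule on 3 via uRv]
11. ¬◇a, v   [¬◇-rule on 5 via uRv]
12. ¬a, v   [¬◇-rule on 7 via uRv]
Accessibility: uRu, uRv, vRu, vRv
Branch closes: a and ¬a both at v.
Every branch of the negation's tableau closes; the branch above is one of them.

Valid in B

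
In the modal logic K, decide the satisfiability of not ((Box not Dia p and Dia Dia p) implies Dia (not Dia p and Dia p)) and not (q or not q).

Unsatisfiable (every branch closes)

1. not ((Box not Dia p and Dia Dia p) implies Dia (not Dia p and Dia p)) and not (q or not q), w0
2. not ((Box not Dia p and Dia Dia p) implies Dia (not Dia p and Dia p)), w0   [and-rule on 1]
3. not (q or not q), w0   [and-rule on 1]
4. Box not Dia p and Dia Dia p, w0   [neg-implies-rule on 2]
5. not Dia (not Dia p and Dia p), w0   [neg-implies-rule on 2]
6. not q, w0   [neg-or-rule on 3]
7. q, w0   [neg-or-rule on 3]
Branch closes: q and not q both at w0.
(One branch shown.) All branches close.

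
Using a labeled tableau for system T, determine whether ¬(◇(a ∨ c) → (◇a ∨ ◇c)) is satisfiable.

1. ¬(◇(a ∨ c) → (◇a ∨ ◇c)), u
2. ◇(a ∨ c), u
3. ¬(◇a ∨ ◇c), u
4. ¬◇a, u
5. ¬◇c, u
6. ¬a, u
7. ¬c, u
8. a ∨ c, v
9. ¬a, v
10. ¬c, v
11. c, v
Accessibility: uRu, uRv, vRv
Branch closes: c and ¬c both at v.
(One branch shown.) All branches close.

Unsatisfiable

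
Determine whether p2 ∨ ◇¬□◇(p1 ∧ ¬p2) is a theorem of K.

Invalid (countermodel exists)

Tableau for the negation ¬(p2 ∨ ◇¬□◇(p1 ∧ ¬p2)):
1. ¬(p2 ∨ ◇¬□◇(p1 ∧ ¬p2)), w0
2. ¬p2, w0
3. ¬◇¬□◇(p1 ∧ ¬p2), w0
The negation has an open branch (countermodel exists).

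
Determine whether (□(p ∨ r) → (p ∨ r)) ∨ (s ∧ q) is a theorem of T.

Tableau for the negation ¬((□(p ∨ r) → (p ∨ r)) ∨ (s ∧ q)):
1. ¬((□(p ∨ r) → (p ∨ r)) ∨ (s ∧ q)), 0
2. ¬(□(p ∨ r) → (p ∨ r)), 0
3. ¬(s ∧ q), 0
4. □(p ∨ r), 0
5. ¬(p ∨ r), 0
6. ¬p, 0
7. ¬r, 0
8. p ∨ r, 0
9. ¬q, 0
10. r, 0
Accessibility: 0R0
Branch closes: r and ¬r both at 0.
Every branch of the negation's tableau closes; the branch above is one of them.

Valid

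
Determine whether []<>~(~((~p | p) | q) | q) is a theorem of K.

Tableau for the negation ~[]<>~(~((~p | p) | q) | q):
1. ~[]<>~(~((~p | p) | q) | q), u
2. ~<>~(~((~p | p) | q) | q), v   [~[]-rule on 1: fresh world v, uRv]
Accessibility: uRv
The negation has an open branch (countermodel exists).

No, not valid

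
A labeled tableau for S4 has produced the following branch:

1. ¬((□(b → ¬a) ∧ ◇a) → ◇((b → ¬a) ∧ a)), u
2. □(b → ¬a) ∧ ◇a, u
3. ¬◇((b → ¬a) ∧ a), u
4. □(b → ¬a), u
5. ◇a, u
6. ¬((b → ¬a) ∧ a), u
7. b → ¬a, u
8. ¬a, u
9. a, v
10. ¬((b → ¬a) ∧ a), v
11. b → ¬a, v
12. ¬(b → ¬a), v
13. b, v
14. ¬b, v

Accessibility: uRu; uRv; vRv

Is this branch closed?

Yes, closed

Both b and ¬b appear at v.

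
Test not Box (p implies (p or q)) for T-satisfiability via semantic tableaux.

1. not Box (p implies (p or q)), 0
2. not (p implies (p or q)), 1
3. p, 1
4. not (p or q), 1
5. not p, 1
6. not q, 1
Accessibility: 0R0, 0R1, 1R1
Branch closes: p and not p both at 1.
Every branch closes; the branch above is one of them.

Unsatisfiable (every branch closes)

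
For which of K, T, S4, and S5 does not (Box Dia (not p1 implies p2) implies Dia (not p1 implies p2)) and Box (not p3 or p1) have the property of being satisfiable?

K

K-tableau for the formula:
1. not (Box Dia (not p1 implies p2) implies Dia (not p1 implies p2)) and Box (not p3 or p1), 0
2. not (Box Dia (not p1 implies p2) implies Dia (not p1 implies p2)), 0
3. Box (not p3 or p1), 0
4. Box Dia (not p1 implies p2), 0
5. not Dia (not p1 implies p2), 0
Complete open branch: satisfiable in K.
T-tableau for the formula:
1. not (Box Dia (not p1 implies p2) implies Dia (not p1 implies p2)) and Box (not p3 or p1), 0
2. not (Box Dia (not p1 implies p2) implies Dia (not p1 implies p2)), 0
3. Box (not p3 or p1), 0
4. Box Dia (not p1 implies p2), 0
5. not Dia (not p1 implies p2), 0
6. not p3 or p1, 0
7. Dia (not p1 implies p2), 0
8. not (not p1 implies p2), 0
9. not p1, 0
10. not p2, 0
11. not p3, 0
12. not p1 implies p2, 1
13. not p3 or p1, 1
14. Dia (not p1 implies p2), 1
15. not (not p1 implies p2), 1
16. not p1, 1
17. not p2, 1
18. p2, 1
Accessibility: 0R0, 0R1, 1R1
Branch closes: p2 and not p2 both at 1.
Every branch closes (one shown): unsatisfiable in T, hence also in S4, S5 (every S4/S5-frame is a T-frame).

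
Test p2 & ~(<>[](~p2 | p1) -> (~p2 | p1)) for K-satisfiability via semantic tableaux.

1. p2 & ~(<>[](~p2 | p1) -> (~p2 | p1)), 0
2. p2, 0   [&-rule on 1]
3. ~(<>[](~p2 | p1) -> (~p2 | p1)), 0   [&-rule on 1]
4. <>[](~p2 | p1), 0   [~->-rule on 3]
5. ~(~p2 | p1), 0   [~->-rule on 3]
6. ~p1, 0   [~|-rule on 5]
7. [](~p2 | p1), 1   [<>-rule on 4: fresh world 1, 0R1]
Accessibility: 0R1

Satisfiable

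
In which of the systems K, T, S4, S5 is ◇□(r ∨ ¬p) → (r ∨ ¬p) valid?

S5

S5-tableau for the negation ¬(◇□(r ∨ ¬p) → (r ∨ ¬p)):
1. ¬(◇□(r ∨ ¬p) → (r ∨ ¬p)), w0
2. ◇□(r ∨ ¬p), w0
3. ¬(r ∨ ¬p), w0
4. ¬r, w0
5. p, w0
6. □(r ∨ ¬p), w1
7. r ∨ ¬p, w0
8. r ∨ ¬p, w1
9. ¬p, w0
Accessibility: w0Rw0, w0Rw1, w1Rw0, w1Rw1
Branch closes: p and ¬p both at w0.
Every branch closes (one shown): valid in S5.
S4-tableau for the negation ¬(◇□(r ∨ ¬p) → (r ∨ ¬p)):
1. ¬(◇□(r ∨ ¬p) → (r ∨ ¬p)), w0
2. ◇□(r ∨ ¬p), w0
3. ¬(r ∨ ¬p), w0
4. ¬r, w0
5. p, w0
6. □(r ∨ ¬p), w1
7. r ∨ ¬p, w1
8. ¬p, w1
Accessibility: w0Rw0, w0Rw1, w1Rw1
Complete open branch: countermodel on an S4-frame, so not valid in S4, nor in K, T (the same frame is also a K-frame and a T-frame).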